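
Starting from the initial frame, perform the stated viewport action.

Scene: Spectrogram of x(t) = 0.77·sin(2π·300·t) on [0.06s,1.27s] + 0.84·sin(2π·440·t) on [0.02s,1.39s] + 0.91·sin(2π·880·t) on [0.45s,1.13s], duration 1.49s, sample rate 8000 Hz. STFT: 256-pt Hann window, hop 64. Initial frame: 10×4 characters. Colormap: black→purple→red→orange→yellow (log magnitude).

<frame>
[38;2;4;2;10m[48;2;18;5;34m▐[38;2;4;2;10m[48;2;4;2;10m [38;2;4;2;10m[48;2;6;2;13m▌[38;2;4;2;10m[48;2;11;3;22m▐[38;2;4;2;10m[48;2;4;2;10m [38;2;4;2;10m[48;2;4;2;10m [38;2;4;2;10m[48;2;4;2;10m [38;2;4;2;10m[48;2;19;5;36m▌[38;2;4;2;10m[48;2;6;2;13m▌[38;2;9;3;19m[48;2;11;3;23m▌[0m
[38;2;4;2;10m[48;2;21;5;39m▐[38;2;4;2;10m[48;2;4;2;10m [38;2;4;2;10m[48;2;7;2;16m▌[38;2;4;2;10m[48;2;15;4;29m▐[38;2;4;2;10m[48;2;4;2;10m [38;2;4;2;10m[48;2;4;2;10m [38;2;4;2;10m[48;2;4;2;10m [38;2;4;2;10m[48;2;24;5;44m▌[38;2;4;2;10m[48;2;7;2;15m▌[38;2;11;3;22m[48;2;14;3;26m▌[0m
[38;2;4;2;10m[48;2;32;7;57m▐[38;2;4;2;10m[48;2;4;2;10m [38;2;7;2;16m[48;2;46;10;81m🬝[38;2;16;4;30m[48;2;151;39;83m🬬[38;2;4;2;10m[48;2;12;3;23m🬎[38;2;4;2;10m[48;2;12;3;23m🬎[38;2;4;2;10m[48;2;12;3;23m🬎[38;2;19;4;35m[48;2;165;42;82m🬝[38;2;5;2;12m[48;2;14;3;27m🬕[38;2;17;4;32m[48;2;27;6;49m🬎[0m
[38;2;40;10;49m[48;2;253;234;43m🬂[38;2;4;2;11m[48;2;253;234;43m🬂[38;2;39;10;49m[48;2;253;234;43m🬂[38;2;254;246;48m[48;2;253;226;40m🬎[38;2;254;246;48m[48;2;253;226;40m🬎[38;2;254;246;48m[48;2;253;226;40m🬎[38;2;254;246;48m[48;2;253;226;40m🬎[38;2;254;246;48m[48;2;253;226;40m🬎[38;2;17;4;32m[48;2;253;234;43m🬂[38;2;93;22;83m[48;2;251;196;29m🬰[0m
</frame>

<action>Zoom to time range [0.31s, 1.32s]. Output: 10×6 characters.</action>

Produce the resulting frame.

<frame>
[38;2;4;2;10m[48;2;4;2;10m [38;2;4;2;10m[48;2;10;3;20m▐[38;2;4;2;10m[48;2;4;2;10m [38;2;4;2;10m[48;2;4;2;10m [38;2;4;2;10m[48;2;4;2;10m [38;2;4;2;10m[48;2;4;2;10m [38;2;4;2;10m[48;2;4;2;10m [38;2;4;2;10m[48;2;4;2;10m [38;2;4;2;10m[48;2;17;4;33m▐[38;2;4;2;10m[48;2;6;2;13m▌[0m
[38;2;4;2;10m[48;2;4;2;10m [38;2;4;2;10m[48;2;11;3;22m▐[38;2;4;2;10m[48;2;4;2;10m [38;2;4;2;10m[48;2;4;2;10m [38;2;4;2;10m[48;2;4;2;10m [38;2;4;2;10m[48;2;4;2;10m [38;2;4;2;10m[48;2;4;2;10m [38;2;4;2;10m[48;2;4;2;10m [38;2;4;2;10m[48;2;19;5;35m▐[38;2;4;2;10m[48;2;6;2;13m▌[0m
[38;2;4;2;10m[48;2;4;2;10m [38;2;4;2;10m[48;2;14;3;28m▐[38;2;4;2;10m[48;2;4;2;10m [38;2;4;2;10m[48;2;4;2;10m [38;2;4;2;10m[48;2;4;2;10m [38;2;4;2;10m[48;2;4;2;10m [38;2;4;2;10m[48;2;4;2;10m [38;2;4;2;10m[48;2;4;2;10m [38;2;4;2;10m[48;2;22;5;41m▐[38;2;4;2;10m[48;2;7;2;15m▌[0m
[38;2;4;2;10m[48;2;4;2;10m [38;2;4;2;10m[48;2;26;6;47m▐[38;2;4;2;10m[48;2;4;2;10m [38;2;4;2;10m[48;2;4;2;10m [38;2;4;2;10m[48;2;4;2;10m [38;2;4;2;10m[48;2;4;2;10m [38;2;4;2;10m[48;2;4;2;10m [38;2;4;2;10m[48;2;4;2;10m [38;2;4;2;10m[48;2;34;8;59m▐[38;2;4;2;10m[48;2;10;3;20m▌[0m
[38;2;4;2;10m[48;2;4;2;11m🬎[38;2;30;7;50m[48;2;253;227;40m🬂[38;2;5;2;11m[48;2;253;227;40m🬂[38;2;5;2;11m[48;2;253;227;40m🬂[38;2;5;2;11m[48;2;253;227;40m🬂[38;2;5;2;11m[48;2;253;227;40m🬂[38;2;5;2;11m[48;2;253;227;40m🬂[38;2;5;2;11m[48;2;253;227;40m🬂[38;2;21;5;29m[48;2;253;228;40m🬨[38;2;6;2;14m[48;2;25;6;46m🬕[0m
[38;2;252;216;36m[48;2;37;8;65m🬎[38;2;252;217;36m[48;2;53;12;76m🬎[38;2;252;216;36m[48;2;37;8;65m🬎[38;2;252;216;36m[48;2;37;8;65m🬎[38;2;252;216;36m[48;2;37;8;65m🬎[38;2;252;216;36m[48;2;37;8;65m🬎[38;2;252;216;36m[48;2;37;8;65m🬎[38;2;252;216;36m[48;2;37;8;65m🬎[38;2;252;217;36m[48;2;44;9;77m🬎[38;2;252;216;36m[48;2;120;34;69m🬎[0m
</frame>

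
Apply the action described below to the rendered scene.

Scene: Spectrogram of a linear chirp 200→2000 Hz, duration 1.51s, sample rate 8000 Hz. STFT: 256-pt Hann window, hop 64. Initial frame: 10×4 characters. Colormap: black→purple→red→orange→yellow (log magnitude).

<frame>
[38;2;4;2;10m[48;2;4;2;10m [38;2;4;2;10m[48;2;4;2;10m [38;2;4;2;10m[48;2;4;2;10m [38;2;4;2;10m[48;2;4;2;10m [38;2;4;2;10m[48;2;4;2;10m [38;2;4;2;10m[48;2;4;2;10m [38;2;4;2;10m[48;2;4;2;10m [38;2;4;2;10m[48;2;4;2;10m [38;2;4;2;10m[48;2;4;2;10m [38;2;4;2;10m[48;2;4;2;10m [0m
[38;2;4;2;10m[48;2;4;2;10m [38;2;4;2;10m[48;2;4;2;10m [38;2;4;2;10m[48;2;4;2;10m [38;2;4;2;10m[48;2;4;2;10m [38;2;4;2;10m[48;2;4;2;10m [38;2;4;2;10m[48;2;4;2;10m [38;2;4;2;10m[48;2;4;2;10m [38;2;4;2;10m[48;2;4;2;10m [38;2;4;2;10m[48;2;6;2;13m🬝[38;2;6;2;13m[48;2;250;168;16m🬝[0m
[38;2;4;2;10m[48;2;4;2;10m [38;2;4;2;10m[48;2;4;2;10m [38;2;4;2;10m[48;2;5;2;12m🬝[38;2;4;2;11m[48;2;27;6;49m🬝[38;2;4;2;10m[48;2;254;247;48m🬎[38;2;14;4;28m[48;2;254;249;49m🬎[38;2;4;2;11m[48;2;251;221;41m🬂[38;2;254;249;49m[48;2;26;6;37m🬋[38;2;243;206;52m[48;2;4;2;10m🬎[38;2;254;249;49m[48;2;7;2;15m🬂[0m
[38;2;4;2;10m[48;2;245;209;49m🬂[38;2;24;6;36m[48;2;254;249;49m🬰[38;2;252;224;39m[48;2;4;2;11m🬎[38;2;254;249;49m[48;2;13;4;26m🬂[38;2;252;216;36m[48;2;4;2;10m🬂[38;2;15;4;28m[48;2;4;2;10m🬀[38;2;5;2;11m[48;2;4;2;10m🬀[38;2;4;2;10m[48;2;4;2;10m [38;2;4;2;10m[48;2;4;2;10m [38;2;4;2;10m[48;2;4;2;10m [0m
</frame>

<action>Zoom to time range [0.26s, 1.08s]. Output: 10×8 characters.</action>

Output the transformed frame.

<frame>
[38;2;4;2;10m[48;2;4;2;10m [38;2;4;2;10m[48;2;4;2;10m [38;2;4;2;10m[48;2;4;2;10m [38;2;4;2;10m[48;2;4;2;10m [38;2;4;2;10m[48;2;4;2;10m [38;2;4;2;10m[48;2;4;2;10m [38;2;4;2;10m[48;2;4;2;10m [38;2;4;2;10m[48;2;4;2;10m [38;2;4;2;10m[48;2;4;2;10m [38;2;4;2;10m[48;2;4;2;10m [0m
[38;2;4;2;10m[48;2;4;2;10m [38;2;4;2;10m[48;2;4;2;10m [38;2;4;2;10m[48;2;4;2;10m [38;2;4;2;10m[48;2;4;2;10m [38;2;4;2;10m[48;2;4;2;10m [38;2;4;2;10m[48;2;4;2;10m [38;2;4;2;10m[48;2;4;2;10m [38;2;4;2;10m[48;2;4;2;10m [38;2;4;2;10m[48;2;4;2;10m [38;2;4;2;10m[48;2;4;2;10m [0m
[38;2;4;2;10m[48;2;4;2;10m [38;2;4;2;10m[48;2;4;2;10m [38;2;4;2;10m[48;2;4;2;10m [38;2;4;2;10m[48;2;4;2;10m [38;2;4;2;10m[48;2;4;2;10m [38;2;4;2;10m[48;2;4;2;10m [38;2;4;2;10m[48;2;4;2;10m [38;2;4;2;10m[48;2;4;2;10m [38;2;4;2;10m[48;2;4;2;10m [38;2;4;2;10m[48;2;4;2;10m [0m
[38;2;4;2;10m[48;2;4;2;10m [38;2;4;2;10m[48;2;4;2;10m [38;2;4;2;10m[48;2;4;2;10m [38;2;4;2;10m[48;2;4;2;10m [38;2;4;2;10m[48;2;4;2;10m [38;2;4;2;10m[48;2;4;2;10m [38;2;4;2;10m[48;2;4;2;10m [38;2;4;2;10m[48;2;4;2;10m [38;2;4;2;10m[48;2;4;2;10m [38;2;4;2;10m[48;2;4;2;10m [0m
[38;2;4;2;10m[48;2;4;2;10m [38;2;4;2;10m[48;2;4;2;10m [38;2;4;2;10m[48;2;4;2;10m [38;2;4;2;10m[48;2;4;2;10m [38;2;4;2;10m[48;2;4;2;10m [38;2;4;2;10m[48;2;4;2;10m [38;2;4;2;10m[48;2;4;2;11m🬝[38;2;4;2;10m[48;2;6;2;13m🬝[38;2;4;2;11m[48;2;14;4;27m🬝[38;2;9;2;18m[48;2;228;108;40m🬝[0m
[38;2;4;2;10m[48;2;4;2;10m [38;2;4;2;10m[48;2;5;2;11m🬝[38;2;4;2;10m[48;2;7;2;15m🬝[38;2;5;2;12m[48;2;26;6;48m🬝[38;2;31;8;26m[48;2;254;239;45m🬝[38;2;9;3;20m[48;2;254;249;49m🬎[38;2;41;10;39m[48;2;253;241;46m🬆[38;2;57;13;67m[48;2;253;240;45m🬡[38;2;253;231;42m[48;2;14;4;27m🬎[38;2;254;249;49m[48;2;55;14;38m🬂[0m
[38;2;18;4;34m[48;2;254;249;49m🬎[38;2;10;3;20m[48;2;253;229;41m🬂[38;2;84;21;59m[48;2;243;197;48m🬮[38;2;251;222;40m[48;2;8;2;18m🬎[38;2;254;249;49m[48;2;14;4;28m🬂[38;2;252;203;30m[48;2;26;7;26m🬀[38;2;23;6;42m[48;2;5;2;12m🬀[38;2;5;2;13m[48;2;4;2;10m🬂[38;2;4;2;11m[48;2;4;2;10m🬂[38;2;4;2;10m[48;2;4;2;10m [0m
[38;2;141;36;83m[48;2;9;2;18m🬀[38;2;12;3;24m[48;2;4;2;11m🬀[38;2;5;2;11m[48;2;4;2;10m🬂[38;2;4;2;10m[48;2;4;2;10m [38;2;4;2;10m[48;2;4;2;10m [38;2;4;2;10m[48;2;4;2;10m [38;2;4;2;10m[48;2;4;2;10m [38;2;4;2;10m[48;2;4;2;10m [38;2;4;2;10m[48;2;4;2;10m [38;2;4;2;10m[48;2;4;2;10m [0m
</frame>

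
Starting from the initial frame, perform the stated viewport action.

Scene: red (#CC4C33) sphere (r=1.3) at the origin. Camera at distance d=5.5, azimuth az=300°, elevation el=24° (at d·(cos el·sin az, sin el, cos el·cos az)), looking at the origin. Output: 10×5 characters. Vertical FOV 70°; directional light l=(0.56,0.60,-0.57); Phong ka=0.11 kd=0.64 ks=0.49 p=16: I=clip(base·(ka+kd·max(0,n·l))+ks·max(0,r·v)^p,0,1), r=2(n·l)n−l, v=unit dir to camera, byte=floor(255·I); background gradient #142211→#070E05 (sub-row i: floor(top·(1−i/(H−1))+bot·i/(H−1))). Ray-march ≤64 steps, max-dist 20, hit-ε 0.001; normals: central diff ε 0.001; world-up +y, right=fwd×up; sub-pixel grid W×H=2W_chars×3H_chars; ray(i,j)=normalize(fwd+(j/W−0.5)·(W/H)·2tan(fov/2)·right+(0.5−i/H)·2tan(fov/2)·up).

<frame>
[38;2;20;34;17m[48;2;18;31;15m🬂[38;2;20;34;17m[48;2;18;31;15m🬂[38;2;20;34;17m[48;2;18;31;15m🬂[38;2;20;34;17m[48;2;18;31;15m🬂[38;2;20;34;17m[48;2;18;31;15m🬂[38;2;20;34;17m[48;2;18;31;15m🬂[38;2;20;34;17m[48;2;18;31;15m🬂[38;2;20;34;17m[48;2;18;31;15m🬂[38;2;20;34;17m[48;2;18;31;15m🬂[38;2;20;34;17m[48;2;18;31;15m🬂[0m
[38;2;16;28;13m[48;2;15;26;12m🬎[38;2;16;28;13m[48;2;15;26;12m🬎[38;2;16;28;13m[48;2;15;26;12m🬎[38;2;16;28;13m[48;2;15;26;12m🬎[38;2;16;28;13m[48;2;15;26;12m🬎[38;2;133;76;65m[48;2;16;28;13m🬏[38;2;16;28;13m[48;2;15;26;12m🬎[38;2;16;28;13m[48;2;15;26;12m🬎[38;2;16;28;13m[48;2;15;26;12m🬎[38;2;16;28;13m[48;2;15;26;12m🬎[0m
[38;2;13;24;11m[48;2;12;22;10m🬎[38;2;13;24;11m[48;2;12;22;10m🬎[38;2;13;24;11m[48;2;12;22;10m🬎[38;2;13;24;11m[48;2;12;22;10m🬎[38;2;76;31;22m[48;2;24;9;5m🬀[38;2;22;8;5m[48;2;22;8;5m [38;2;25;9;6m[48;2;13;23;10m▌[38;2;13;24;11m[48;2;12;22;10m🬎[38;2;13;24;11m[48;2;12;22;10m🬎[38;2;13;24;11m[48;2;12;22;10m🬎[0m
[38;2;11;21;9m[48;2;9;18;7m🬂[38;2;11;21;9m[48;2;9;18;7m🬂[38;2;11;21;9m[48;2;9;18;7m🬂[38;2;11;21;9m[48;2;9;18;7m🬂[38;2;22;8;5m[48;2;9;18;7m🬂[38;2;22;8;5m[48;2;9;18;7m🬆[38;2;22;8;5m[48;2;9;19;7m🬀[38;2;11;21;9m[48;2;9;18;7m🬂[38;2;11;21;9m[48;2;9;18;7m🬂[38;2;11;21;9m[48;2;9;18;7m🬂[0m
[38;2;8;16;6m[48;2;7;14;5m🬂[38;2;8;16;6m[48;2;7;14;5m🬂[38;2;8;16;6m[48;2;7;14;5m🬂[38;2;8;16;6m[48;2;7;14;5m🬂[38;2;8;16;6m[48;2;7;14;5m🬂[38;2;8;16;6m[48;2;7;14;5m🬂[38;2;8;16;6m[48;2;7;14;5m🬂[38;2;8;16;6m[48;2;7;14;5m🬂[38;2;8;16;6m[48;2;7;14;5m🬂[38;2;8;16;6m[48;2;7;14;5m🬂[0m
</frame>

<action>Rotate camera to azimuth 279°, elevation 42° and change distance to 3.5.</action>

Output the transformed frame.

<frame>
[38;2;20;34;17m[48;2;18;31;15m🬂[38;2;20;34;17m[48;2;18;31;15m🬂[38;2;20;34;17m[48;2;18;31;15m🬂[38;2;20;34;17m[48;2;18;31;15m🬂[38;2;20;34;17m[48;2;18;31;15m🬂[38;2;20;34;17m[48;2;18;31;15m🬂[38;2;20;34;17m[48;2;18;31;15m🬂[38;2;20;34;17m[48;2;18;31;15m🬂[38;2;20;34;17m[48;2;18;31;15m🬂[38;2;20;34;17m[48;2;18;31;15m🬂[0m
[38;2;16;28;13m[48;2;15;26;12m🬎[38;2;16;28;13m[48;2;15;26;12m🬎[38;2;16;28;13m[48;2;15;26;12m🬎[38;2;16;28;13m[48;2;119;53;40m🬝[38;2;41;34;21m[48;2;155;92;80m🬡[38;2;36;25;14m[48;2;88;37;28m🬰[38;2;69;25;17m[48;2;25;22;11m🬃[38;2;16;28;13m[48;2;15;26;12m🬎[38;2;16;28;13m[48;2;15;26;12m🬎[38;2;16;28;13m[48;2;15;26;12m🬎[0m
[38;2;13;24;11m[48;2;12;22;10m🬎[38;2;13;24;11m[48;2;12;22;10m🬎[38;2;13;24;11m[48;2;12;22;10m🬎[38;2;87;33;22m[48;2;47;17;11m🬆[38;2;57;22;14m[48;2;29;10;7m🬂[38;2;40;15;10m[48;2;23;8;5m🬀[38;2;22;8;5m[48;2;22;8;5m [38;2;22;8;5m[48;2;13;23;10m▌[38;2;13;24;11m[48;2;12;22;10m🬎[38;2;13;24;11m[48;2;12;22;10m🬎[0m
[38;2;11;21;9m[48;2;9;18;7m🬂[38;2;11;21;9m[48;2;9;18;7m🬂[38;2;11;21;9m[48;2;9;18;7m🬂[38;2;26;9;6m[48;2;9;18;7m🬊[38;2;22;8;5m[48;2;22;8;5m [38;2;22;8;5m[48;2;22;8;5m [38;2;22;8;5m[48;2;9;18;7m🬝[38;2;22;8;5m[48;2;9;19;7m🬀[38;2;11;21;9m[48;2;9;18;7m🬂[38;2;11;21;9m[48;2;9;18;7m🬂[0m
[38;2;8;16;6m[48;2;7;14;5m🬂[38;2;8;16;6m[48;2;7;14;5m🬂[38;2;8;16;6m[48;2;7;14;5m🬂[38;2;8;16;6m[48;2;7;14;5m🬂[38;2;8;16;6m[48;2;7;14;5m🬂[38;2;8;16;6m[48;2;7;14;5m🬂[38;2;8;16;6m[48;2;7;14;5m🬂[38;2;8;16;6m[48;2;7;14;5m🬂[38;2;8;16;6m[48;2;7;14;5m🬂[38;2;8;16;6m[48;2;7;14;5m🬂[0m
</frame>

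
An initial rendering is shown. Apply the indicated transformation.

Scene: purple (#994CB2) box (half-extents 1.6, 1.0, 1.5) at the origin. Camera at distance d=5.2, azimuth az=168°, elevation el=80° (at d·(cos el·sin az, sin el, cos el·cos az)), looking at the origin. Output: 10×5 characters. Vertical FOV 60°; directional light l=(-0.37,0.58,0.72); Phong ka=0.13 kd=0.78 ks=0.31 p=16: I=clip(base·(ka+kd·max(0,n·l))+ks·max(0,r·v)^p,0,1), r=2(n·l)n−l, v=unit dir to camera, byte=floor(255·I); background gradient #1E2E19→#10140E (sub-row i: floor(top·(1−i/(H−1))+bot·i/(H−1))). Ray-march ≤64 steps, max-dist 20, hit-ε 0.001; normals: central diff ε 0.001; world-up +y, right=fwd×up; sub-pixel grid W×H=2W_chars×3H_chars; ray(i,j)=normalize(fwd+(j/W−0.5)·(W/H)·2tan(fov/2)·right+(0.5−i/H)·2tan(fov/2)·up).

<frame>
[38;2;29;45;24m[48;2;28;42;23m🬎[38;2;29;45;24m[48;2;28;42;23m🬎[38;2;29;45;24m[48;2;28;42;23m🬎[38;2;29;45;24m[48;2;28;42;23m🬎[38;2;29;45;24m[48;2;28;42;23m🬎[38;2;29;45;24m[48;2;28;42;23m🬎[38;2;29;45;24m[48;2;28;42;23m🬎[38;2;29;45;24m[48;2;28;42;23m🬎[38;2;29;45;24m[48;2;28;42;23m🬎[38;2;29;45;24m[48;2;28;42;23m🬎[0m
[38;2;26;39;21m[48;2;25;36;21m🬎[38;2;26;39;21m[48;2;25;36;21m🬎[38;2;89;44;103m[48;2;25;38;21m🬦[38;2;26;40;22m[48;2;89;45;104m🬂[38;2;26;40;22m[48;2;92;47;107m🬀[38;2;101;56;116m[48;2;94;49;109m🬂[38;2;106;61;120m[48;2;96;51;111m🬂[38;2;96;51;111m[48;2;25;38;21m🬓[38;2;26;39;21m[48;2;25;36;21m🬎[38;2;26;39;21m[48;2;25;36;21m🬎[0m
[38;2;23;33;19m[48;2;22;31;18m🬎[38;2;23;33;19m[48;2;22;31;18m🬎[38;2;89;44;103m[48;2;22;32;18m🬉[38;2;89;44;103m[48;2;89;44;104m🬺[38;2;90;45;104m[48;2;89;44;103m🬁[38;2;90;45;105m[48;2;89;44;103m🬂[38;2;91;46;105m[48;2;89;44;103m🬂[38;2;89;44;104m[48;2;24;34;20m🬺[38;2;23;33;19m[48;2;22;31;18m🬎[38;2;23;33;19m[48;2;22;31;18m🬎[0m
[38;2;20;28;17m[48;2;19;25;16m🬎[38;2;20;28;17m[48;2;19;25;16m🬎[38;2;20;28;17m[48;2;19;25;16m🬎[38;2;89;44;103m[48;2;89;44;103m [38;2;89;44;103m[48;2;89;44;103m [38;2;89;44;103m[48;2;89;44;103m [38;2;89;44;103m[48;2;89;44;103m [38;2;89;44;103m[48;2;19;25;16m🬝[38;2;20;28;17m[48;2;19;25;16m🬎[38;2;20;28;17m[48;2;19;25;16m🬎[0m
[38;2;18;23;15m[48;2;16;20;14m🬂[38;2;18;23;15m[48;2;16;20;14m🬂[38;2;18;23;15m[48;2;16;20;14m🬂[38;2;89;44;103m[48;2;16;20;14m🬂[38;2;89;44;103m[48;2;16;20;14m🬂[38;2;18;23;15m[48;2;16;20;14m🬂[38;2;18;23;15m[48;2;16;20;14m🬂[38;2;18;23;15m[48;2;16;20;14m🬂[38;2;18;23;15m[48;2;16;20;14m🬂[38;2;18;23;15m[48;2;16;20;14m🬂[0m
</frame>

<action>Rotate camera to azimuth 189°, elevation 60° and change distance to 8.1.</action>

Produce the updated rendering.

<frame>
[38;2;29;45;24m[48;2;28;42;23m🬎[38;2;29;45;24m[48;2;28;42;23m🬎[38;2;29;45;24m[48;2;28;42;23m🬎[38;2;29;45;24m[48;2;28;42;23m🬎[38;2;29;45;24m[48;2;28;42;23m🬎[38;2;29;45;24m[48;2;28;42;23m🬎[38;2;29;45;24m[48;2;28;42;23m🬎[38;2;29;45;24m[48;2;28;42;23m🬎[38;2;29;45;24m[48;2;28;42;23m🬎[38;2;29;45;24m[48;2;28;42;23m🬎[0m
[38;2;26;39;21m[48;2;25;36;21m🬎[38;2;26;39;21m[48;2;25;36;21m🬎[38;2;26;39;21m[48;2;25;36;21m🬎[38;2;26;39;21m[48;2;25;36;21m🬎[38;2;26;39;21m[48;2;91;46;106m🬎[38;2;26;39;21m[48;2;100;55;114m🬎[38;2;26;39;21m[48;2;90;51;104m🬎[38;2;26;39;21m[48;2;25;36;21m🬎[38;2;26;39;21m[48;2;25;36;21m🬎[38;2;26;39;21m[48;2;25;36;21m🬎[0m
[38;2;23;33;19m[48;2;22;31;18m🬎[38;2;23;33;19m[48;2;22;31;18m🬎[38;2;23;33;19m[48;2;22;31;18m🬎[38;2;89;44;103m[48;2;23;33;19m🬦[38;2;91;46;105m[48;2;89;44;104m🬉[38;2;99;54;113m[48;2;93;49;108m🬉[38;2;104;59;118m[48;2;23;32;19m▌[38;2;23;33;19m[48;2;22;31;18m🬎[38;2;23;33;19m[48;2;22;31;18m🬎[38;2;23;33;19m[48;2;22;31;18m🬎[0m
[38;2;20;28;17m[48;2;19;25;16m🬎[38;2;20;28;17m[48;2;19;25;16m🬎[38;2;20;28;17m[48;2;19;25;16m🬎[38;2;19;26;16m[48;2;19;9;23m🬺[38;2;19;9;23m[48;2;19;25;16m🬎[38;2;91;46;106m[48;2;19;17;19m🬂[38;2;95;50;110m[48;2;19;23;17m🬀[38;2;20;28;17m[48;2;19;25;16m🬎[38;2;20;28;17m[48;2;19;25;16m🬎[38;2;20;28;17m[48;2;19;25;16m🬎[0m
[38;2;18;23;15m[48;2;16;20;14m🬂[38;2;18;23;15m[48;2;16;20;14m🬂[38;2;18;23;15m[48;2;16;20;14m🬂[38;2;18;23;15m[48;2;16;20;14m🬂[38;2;18;23;15m[48;2;16;20;14m🬂[38;2;18;23;15m[48;2;16;20;14m🬂[38;2;18;23;15m[48;2;16;20;14m🬂[38;2;18;23;15m[48;2;16;20;14m🬂[38;2;18;23;15m[48;2;16;20;14m🬂[38;2;18;23;15m[48;2;16;20;14m🬂[0m
</frame>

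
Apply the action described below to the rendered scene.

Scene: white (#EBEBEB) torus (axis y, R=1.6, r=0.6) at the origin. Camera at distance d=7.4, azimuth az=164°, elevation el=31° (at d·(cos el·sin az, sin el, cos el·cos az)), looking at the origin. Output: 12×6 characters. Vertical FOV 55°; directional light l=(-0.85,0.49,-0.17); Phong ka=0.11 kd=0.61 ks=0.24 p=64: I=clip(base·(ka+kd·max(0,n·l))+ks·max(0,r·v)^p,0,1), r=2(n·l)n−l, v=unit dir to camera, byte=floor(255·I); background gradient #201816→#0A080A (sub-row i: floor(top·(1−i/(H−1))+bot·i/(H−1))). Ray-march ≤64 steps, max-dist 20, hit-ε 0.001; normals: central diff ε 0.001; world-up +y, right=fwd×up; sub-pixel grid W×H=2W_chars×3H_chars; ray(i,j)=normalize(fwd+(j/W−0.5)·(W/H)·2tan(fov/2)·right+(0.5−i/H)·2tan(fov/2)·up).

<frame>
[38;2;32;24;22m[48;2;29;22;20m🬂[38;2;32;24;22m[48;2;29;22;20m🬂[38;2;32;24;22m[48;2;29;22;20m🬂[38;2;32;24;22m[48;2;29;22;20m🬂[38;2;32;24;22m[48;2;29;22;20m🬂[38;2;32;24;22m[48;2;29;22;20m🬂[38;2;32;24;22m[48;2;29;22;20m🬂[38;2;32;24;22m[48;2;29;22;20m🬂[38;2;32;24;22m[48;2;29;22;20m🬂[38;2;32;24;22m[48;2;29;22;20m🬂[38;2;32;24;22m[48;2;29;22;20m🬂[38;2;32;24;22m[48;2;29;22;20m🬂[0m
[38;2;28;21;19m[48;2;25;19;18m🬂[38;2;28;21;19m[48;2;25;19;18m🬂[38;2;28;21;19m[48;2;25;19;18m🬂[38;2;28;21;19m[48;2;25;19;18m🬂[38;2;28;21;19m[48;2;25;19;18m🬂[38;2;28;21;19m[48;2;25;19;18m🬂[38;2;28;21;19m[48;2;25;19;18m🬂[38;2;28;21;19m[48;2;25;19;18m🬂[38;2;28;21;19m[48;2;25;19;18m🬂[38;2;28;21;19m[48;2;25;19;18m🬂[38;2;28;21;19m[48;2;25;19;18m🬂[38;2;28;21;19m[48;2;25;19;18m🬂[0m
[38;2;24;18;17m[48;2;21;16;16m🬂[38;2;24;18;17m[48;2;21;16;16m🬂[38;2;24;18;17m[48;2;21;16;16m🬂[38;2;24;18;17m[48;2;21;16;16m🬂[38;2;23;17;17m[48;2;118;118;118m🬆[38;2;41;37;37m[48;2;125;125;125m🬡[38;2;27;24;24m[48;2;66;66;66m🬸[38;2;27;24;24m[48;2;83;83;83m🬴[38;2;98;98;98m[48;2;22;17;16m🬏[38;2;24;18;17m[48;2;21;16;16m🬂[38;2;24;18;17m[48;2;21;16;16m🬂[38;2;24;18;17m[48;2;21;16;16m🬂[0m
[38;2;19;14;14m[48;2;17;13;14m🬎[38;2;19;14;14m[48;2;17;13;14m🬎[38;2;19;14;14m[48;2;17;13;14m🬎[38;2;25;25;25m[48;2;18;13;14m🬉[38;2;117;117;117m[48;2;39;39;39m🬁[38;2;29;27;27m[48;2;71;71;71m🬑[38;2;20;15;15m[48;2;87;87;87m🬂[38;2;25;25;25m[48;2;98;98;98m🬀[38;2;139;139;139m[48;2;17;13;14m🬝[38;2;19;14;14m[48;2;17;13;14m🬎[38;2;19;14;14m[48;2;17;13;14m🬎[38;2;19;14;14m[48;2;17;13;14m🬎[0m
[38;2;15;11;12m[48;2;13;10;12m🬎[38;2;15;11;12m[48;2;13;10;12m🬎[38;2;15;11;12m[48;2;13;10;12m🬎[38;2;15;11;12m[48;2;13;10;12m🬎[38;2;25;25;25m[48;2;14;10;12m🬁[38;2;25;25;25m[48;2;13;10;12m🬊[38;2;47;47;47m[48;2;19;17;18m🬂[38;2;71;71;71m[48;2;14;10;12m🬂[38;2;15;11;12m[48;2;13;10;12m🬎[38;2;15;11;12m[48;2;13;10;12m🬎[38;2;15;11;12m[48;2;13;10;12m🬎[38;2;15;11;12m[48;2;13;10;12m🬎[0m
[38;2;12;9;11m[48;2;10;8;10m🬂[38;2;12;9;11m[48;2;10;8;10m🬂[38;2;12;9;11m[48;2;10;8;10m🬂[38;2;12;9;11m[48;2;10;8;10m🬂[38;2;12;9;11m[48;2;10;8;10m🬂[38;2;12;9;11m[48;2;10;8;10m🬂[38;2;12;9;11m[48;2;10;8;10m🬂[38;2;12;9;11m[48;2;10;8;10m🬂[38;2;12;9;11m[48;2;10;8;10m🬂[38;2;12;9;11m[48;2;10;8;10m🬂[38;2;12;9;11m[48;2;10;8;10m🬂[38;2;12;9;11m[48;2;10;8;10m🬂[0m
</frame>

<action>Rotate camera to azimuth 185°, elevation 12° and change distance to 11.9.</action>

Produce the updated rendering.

<frame>
[38;2;32;24;22m[48;2;29;22;20m🬂[38;2;32;24;22m[48;2;29;22;20m🬂[38;2;32;24;22m[48;2;29;22;20m🬂[38;2;32;24;22m[48;2;29;22;20m🬂[38;2;32;24;22m[48;2;29;22;20m🬂[38;2;32;24;22m[48;2;29;22;20m🬂[38;2;32;24;22m[48;2;29;22;20m🬂[38;2;32;24;22m[48;2;29;22;20m🬂[38;2;32;24;22m[48;2;29;22;20m🬂[38;2;32;24;22m[48;2;29;22;20m🬂[38;2;32;24;22m[48;2;29;22;20m🬂[38;2;32;24;22m[48;2;29;22;20m🬂[0m
[38;2;28;21;19m[48;2;25;19;18m🬂[38;2;28;21;19m[48;2;25;19;18m🬂[38;2;28;21;19m[48;2;25;19;18m🬂[38;2;28;21;19m[48;2;25;19;18m🬂[38;2;28;21;19m[48;2;25;19;18m🬂[38;2;28;21;19m[48;2;25;19;18m🬂[38;2;28;21;19m[48;2;25;19;18m🬂[38;2;28;21;19m[48;2;25;19;18m🬂[38;2;28;21;19m[48;2;25;19;18m🬂[38;2;28;21;19m[48;2;25;19;18m🬂[38;2;28;21;19m[48;2;25;19;18m🬂[38;2;28;21;19m[48;2;25;19;18m🬂[0m
[38;2;24;18;17m[48;2;21;16;16m🬂[38;2;24;18;17m[48;2;21;16;16m🬂[38;2;24;18;17m[48;2;21;16;16m🬂[38;2;24;18;17m[48;2;21;16;16m🬂[38;2;24;18;17m[48;2;21;16;16m🬂[38;2;23;17;17m[48;2;118;118;118m🬎[38;2;23;17;17m[48;2;86;86;86m🬎[38;2;90;90;90m[48;2;22;17;16m🬏[38;2;24;18;17m[48;2;21;16;16m🬂[38;2;24;18;17m[48;2;21;16;16m🬂[38;2;24;18;17m[48;2;21;16;16m🬂[38;2;24;18;17m[48;2;21;16;16m🬂[0m
[38;2;19;14;14m[48;2;17;13;14m🬎[38;2;19;14;14m[48;2;17;13;14m🬎[38;2;19;14;14m[48;2;17;13;14m🬎[38;2;19;14;14m[48;2;17;13;14m🬎[38;2;25;25;25m[48;2;18;13;14m🬁[38;2;74;74;74m[48;2;24;22;23m🬁[38;2;98;98;98m[48;2;26;24;24m🬊[38;2;155;155;155m[48;2;35;32;32m🬂[38;2;19;14;14m[48;2;17;13;14m🬎[38;2;19;14;14m[48;2;17;13;14m🬎[38;2;19;14;14m[48;2;17;13;14m🬎[38;2;19;14;14m[48;2;17;13;14m🬎[0m
[38;2;15;11;12m[48;2;13;10;12m🬎[38;2;15;11;12m[48;2;13;10;12m🬎[38;2;15;11;12m[48;2;13;10;12m🬎[38;2;15;11;12m[48;2;13;10;12m🬎[38;2;15;11;12m[48;2;13;10;12m🬎[38;2;15;11;12m[48;2;13;10;12m🬎[38;2;15;11;12m[48;2;13;10;12m🬎[38;2;15;11;12m[48;2;13;10;12m🬎[38;2;15;11;12m[48;2;13;10;12m🬎[38;2;15;11;12m[48;2;13;10;12m🬎[38;2;15;11;12m[48;2;13;10;12m🬎[38;2;15;11;12m[48;2;13;10;12m🬎[0m
[38;2;12;9;11m[48;2;10;8;10m🬂[38;2;12;9;11m[48;2;10;8;10m🬂[38;2;12;9;11m[48;2;10;8;10m🬂[38;2;12;9;11m[48;2;10;8;10m🬂[38;2;12;9;11m[48;2;10;8;10m🬂[38;2;12;9;11m[48;2;10;8;10m🬂[38;2;12;9;11m[48;2;10;8;10m🬂[38;2;12;9;11m[48;2;10;8;10m🬂[38;2;12;9;11m[48;2;10;8;10m🬂[38;2;12;9;11m[48;2;10;8;10m🬂[38;2;12;9;11m[48;2;10;8;10m🬂[38;2;12;9;11m[48;2;10;8;10m🬂[0m
</frame>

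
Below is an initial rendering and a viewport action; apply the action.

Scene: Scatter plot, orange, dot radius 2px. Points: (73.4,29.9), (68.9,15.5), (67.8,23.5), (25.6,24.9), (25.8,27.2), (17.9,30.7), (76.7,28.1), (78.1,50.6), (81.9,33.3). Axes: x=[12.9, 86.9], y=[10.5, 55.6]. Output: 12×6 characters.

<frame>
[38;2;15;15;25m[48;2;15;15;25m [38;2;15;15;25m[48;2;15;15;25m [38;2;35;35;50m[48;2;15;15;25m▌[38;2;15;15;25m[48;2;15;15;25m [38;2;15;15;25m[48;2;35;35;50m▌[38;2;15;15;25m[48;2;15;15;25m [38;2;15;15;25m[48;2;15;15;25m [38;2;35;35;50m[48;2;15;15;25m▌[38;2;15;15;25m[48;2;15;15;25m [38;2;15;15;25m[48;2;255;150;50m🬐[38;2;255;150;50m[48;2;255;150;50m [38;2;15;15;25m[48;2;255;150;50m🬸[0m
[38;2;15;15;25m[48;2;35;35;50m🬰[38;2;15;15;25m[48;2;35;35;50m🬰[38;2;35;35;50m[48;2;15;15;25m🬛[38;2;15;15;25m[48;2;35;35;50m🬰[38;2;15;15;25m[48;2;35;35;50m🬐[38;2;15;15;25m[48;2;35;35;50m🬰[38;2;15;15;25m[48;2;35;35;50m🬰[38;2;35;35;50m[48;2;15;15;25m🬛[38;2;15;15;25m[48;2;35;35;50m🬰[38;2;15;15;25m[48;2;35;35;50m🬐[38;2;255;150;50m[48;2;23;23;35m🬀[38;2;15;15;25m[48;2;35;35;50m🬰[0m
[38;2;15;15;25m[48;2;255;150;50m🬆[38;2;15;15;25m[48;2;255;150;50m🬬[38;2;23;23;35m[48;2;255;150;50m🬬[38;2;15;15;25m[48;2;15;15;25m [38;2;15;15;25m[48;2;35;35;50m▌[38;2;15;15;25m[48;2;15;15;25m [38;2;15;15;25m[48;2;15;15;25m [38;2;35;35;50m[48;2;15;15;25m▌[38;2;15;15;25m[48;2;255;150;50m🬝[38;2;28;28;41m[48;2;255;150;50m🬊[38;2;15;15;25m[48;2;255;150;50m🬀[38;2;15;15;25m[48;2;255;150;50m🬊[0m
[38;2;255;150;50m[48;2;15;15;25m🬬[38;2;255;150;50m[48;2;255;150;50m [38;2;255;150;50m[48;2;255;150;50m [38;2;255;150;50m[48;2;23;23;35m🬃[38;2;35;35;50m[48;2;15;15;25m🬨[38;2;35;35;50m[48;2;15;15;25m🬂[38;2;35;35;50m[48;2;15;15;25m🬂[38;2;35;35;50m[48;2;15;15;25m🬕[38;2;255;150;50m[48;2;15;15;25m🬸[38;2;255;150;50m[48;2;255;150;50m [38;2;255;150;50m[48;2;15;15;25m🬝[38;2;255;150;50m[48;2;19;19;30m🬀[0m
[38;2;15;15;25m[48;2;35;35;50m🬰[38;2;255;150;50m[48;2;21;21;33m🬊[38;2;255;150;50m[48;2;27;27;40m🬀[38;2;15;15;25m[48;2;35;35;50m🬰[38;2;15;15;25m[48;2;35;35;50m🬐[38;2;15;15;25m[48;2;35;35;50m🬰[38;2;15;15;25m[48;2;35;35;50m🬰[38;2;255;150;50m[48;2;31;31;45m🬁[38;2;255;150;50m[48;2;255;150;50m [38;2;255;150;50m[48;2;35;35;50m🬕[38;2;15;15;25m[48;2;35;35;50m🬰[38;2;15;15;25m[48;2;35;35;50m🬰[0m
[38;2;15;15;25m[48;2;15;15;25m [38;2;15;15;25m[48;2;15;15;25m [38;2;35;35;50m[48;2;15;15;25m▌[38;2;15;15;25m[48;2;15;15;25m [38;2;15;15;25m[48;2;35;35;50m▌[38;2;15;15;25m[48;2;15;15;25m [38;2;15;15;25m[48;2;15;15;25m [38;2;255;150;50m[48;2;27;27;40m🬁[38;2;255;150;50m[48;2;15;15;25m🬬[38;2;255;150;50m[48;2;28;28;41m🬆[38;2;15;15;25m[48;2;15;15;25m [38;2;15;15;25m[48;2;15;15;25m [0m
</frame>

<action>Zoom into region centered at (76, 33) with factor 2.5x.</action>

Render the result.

<frame>
[38;2;15;15;25m[48;2;15;15;25m [38;2;15;15;25m[48;2;15;15;25m [38;2;35;35;50m[48;2;15;15;25m▌[38;2;15;15;25m[48;2;15;15;25m [38;2;15;15;25m[48;2;35;35;50m▌[38;2;15;15;25m[48;2;15;15;25m [38;2;15;15;25m[48;2;15;15;25m [38;2;35;35;50m[48;2;15;15;25m▌[38;2;15;15;25m[48;2;15;15;25m [38;2;15;15;25m[48;2;35;35;50m▌[38;2;15;15;25m[48;2;15;15;25m [38;2;15;15;25m[48;2;15;15;25m [0m
[38;2;15;15;25m[48;2;35;35;50m🬰[38;2;15;15;25m[48;2;35;35;50m🬰[38;2;35;35;50m[48;2;15;15;25m🬛[38;2;15;15;25m[48;2;35;35;50m🬰[38;2;15;15;25m[48;2;35;35;50m🬐[38;2;15;15;25m[48;2;35;35;50m🬰[38;2;15;15;25m[48;2;35;35;50m🬰[38;2;35;35;50m[48;2;15;15;25m🬛[38;2;15;15;25m[48;2;35;35;50m🬰[38;2;15;15;25m[48;2;35;35;50m🬐[38;2;15;15;25m[48;2;35;35;50m🬰[38;2;15;15;25m[48;2;35;35;50m🬰[0m
[38;2;15;15;25m[48;2;15;15;25m [38;2;15;15;25m[48;2;15;15;25m [38;2;35;35;50m[48;2;15;15;25m▌[38;2;15;15;25m[48;2;15;15;25m [38;2;15;15;25m[48;2;35;35;50m▌[38;2;15;15;25m[48;2;15;15;25m [38;2;15;15;25m[48;2;15;15;25m [38;2;28;28;41m[48;2;255;150;50m🬆[38;2;255;150;50m[48;2;15;15;25m🬺[38;2;27;27;40m[48;2;255;150;50m🬬[38;2;15;15;25m[48;2;15;15;25m [38;2;15;15;25m[48;2;15;15;25m [0m
[38;2;35;35;50m[48;2;15;15;25m🬂[38;2;35;35;50m[48;2;15;15;25m🬂[38;2;35;35;50m[48;2;15;15;25m🬕[38;2;23;23;35m[48;2;255;150;50m🬝[38;2;35;35;50m[48;2;255;150;50m🬀[38;2;255;150;50m[48;2;28;28;41m🬱[38;2;23;23;35m[48;2;255;150;50m🬬[38;2;255;150;50m[48;2;27;27;40m🬁[38;2;255;150;50m[48;2;15;15;25m🬆[38;2;35;35;50m[48;2;15;15;25m🬨[38;2;35;35;50m[48;2;15;15;25m🬂[38;2;35;35;50m[48;2;15;15;25m🬂[0m
[38;2;15;15;25m[48;2;35;35;50m🬰[38;2;15;15;25m[48;2;35;35;50m🬰[38;2;35;35;50m[48;2;15;15;25m🬛[38;2;15;15;25m[48;2;35;35;50m🬰[38;2;255;150;50m[48;2;28;28;41m🬊[38;2;255;150;50m[48;2;15;15;25m🬬[38;2;255;150;50m[48;2;255;150;50m [38;2;27;27;40m[48;2;255;150;50m🬸[38;2;15;15;25m[48;2;35;35;50m🬰[38;2;15;15;25m[48;2;35;35;50m🬐[38;2;15;15;25m[48;2;35;35;50m🬰[38;2;15;15;25m[48;2;35;35;50m🬰[0m
[38;2;15;15;25m[48;2;15;15;25m [38;2;15;15;25m[48;2;255;150;50m🬝[38;2;35;35;50m[48;2;255;150;50m🬀[38;2;15;15;25m[48;2;255;150;50m🬊[38;2;15;15;25m[48;2;35;35;50m▌[38;2;15;15;25m[48;2;15;15;25m [38;2;255;150;50m[48;2;15;15;25m🬀[38;2;35;35;50m[48;2;15;15;25m▌[38;2;15;15;25m[48;2;15;15;25m [38;2;15;15;25m[48;2;35;35;50m▌[38;2;15;15;25m[48;2;15;15;25m [38;2;15;15;25m[48;2;15;15;25m [0m
</frame>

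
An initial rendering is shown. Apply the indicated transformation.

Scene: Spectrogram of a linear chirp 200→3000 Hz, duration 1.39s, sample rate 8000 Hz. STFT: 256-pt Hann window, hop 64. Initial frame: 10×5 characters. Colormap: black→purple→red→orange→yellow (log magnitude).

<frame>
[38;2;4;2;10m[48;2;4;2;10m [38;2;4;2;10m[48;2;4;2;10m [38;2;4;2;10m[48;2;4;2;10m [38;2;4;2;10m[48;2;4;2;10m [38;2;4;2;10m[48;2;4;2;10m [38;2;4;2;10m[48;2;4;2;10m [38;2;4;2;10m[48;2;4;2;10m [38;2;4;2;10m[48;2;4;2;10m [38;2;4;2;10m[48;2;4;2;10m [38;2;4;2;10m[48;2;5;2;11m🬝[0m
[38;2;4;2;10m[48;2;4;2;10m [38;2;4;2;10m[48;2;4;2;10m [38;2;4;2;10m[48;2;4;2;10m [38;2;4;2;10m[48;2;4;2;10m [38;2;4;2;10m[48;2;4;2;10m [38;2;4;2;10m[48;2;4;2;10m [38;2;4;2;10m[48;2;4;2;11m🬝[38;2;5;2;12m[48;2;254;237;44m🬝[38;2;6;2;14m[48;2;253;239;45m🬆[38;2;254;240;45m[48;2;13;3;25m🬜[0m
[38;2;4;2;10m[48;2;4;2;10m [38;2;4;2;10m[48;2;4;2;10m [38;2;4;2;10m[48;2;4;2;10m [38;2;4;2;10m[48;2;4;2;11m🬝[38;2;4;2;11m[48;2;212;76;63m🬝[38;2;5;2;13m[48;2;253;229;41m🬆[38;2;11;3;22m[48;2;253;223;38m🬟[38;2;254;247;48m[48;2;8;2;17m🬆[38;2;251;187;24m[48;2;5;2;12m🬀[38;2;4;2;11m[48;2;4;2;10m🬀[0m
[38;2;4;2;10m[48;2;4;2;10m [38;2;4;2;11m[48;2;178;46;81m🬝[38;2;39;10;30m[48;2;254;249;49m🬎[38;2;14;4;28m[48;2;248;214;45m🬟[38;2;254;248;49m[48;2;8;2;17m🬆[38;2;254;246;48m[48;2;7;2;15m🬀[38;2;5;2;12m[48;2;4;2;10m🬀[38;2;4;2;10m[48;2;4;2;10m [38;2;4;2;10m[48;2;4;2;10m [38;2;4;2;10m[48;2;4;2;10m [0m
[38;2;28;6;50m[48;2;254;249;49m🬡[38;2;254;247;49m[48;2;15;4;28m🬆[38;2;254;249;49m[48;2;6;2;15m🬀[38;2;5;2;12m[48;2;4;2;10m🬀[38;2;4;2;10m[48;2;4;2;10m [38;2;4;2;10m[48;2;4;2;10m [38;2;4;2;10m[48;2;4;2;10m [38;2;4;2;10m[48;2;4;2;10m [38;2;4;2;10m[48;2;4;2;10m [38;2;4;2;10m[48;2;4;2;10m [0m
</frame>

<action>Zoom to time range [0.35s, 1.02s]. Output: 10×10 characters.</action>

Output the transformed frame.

<frame>
[38;2;4;2;10m[48;2;4;2;10m [38;2;4;2;10m[48;2;4;2;10m [38;2;4;2;10m[48;2;4;2;10m [38;2;4;2;10m[48;2;4;2;10m [38;2;4;2;10m[48;2;4;2;10m [38;2;4;2;10m[48;2;4;2;10m [38;2;4;2;10m[48;2;4;2;10m [38;2;4;2;10m[48;2;4;2;10m [38;2;4;2;10m[48;2;4;2;10m [38;2;4;2;10m[48;2;4;2;10m [0m
[38;2;4;2;10m[48;2;4;2;10m [38;2;4;2;10m[48;2;4;2;10m [38;2;4;2;10m[48;2;4;2;10m [38;2;4;2;10m[48;2;4;2;10m [38;2;4;2;10m[48;2;4;2;10m [38;2;4;2;10m[48;2;4;2;10m [38;2;4;2;10m[48;2;4;2;10m [38;2;4;2;10m[48;2;4;2;10m [38;2;4;2;10m[48;2;4;2;10m [38;2;4;2;10m[48;2;4;2;10m [0m
[38;2;4;2;10m[48;2;4;2;10m [38;2;4;2;10m[48;2;4;2;10m [38;2;4;2;10m[48;2;4;2;10m [38;2;4;2;10m[48;2;4;2;10m [38;2;4;2;10m[48;2;4;2;10m [38;2;4;2;10m[48;2;4;2;10m [38;2;4;2;10m[48;2;4;2;10m [38;2;4;2;10m[48;2;4;2;10m [38;2;4;2;10m[48;2;4;2;10m [38;2;4;2;10m[48;2;4;2;10m [0m
[38;2;4;2;10m[48;2;4;2;10m [38;2;4;2;10m[48;2;4;2;10m [38;2;4;2;10m[48;2;4;2;10m [38;2;4;2;10m[48;2;4;2;10m [38;2;4;2;10m[48;2;4;2;10m [38;2;4;2;10m[48;2;4;2;10m [38;2;4;2;10m[48;2;4;2;10m [38;2;4;2;10m[48;2;4;2;10m [38;2;4;2;10m[48;2;4;2;11m🬝[38;2;4;2;10m[48;2;6;2;14m🬝[0m
[38;2;4;2;10m[48;2;4;2;10m [38;2;4;2;10m[48;2;4;2;10m [38;2;4;2;10m[48;2;4;2;10m [38;2;4;2;10m[48;2;4;2;10m [38;2;4;2;10m[48;2;4;2;10m [38;2;4;2;10m[48;2;4;2;11m🬝[38;2;4;2;10m[48;2;7;2;15m🬝[38;2;7;2;15m[48;2;183;47;81m🬝[38;2;16;4;30m[48;2;254;249;49m🬎[38;2;31;7;55m[48;2;253;232;42m🬂[0m
[38;2;4;2;10m[48;2;4;2;10m [38;2;4;2;10m[48;2;4;2;10m [38;2;4;2;10m[48;2;4;2;11m🬝[38;2;4;2;10m[48;2;7;2;16m🬝[38;2;7;2;16m[48;2;122;30;85m🬝[38;2;43;11;35m[48;2;254;245;48m🬎[38;2;90;23;57m[48;2;253;223;38m🬂[38;2;250;220;42m[48;2;22;5;41m🬎[38;2;242;181;43m[48;2;13;3;26m🬂[38;2;29;7;52m[48;2;5;2;12m🬀[0m
[38;2;4;2;10m[48;2;7;2;16m🬝[38;2;8;2;17m[48;2;210;72;65m🬝[38;2;12;3;25m[48;2;242;195;49m🬆[38;2;115;31;64m[48;2;248;214;46m🬟[38;2;254;249;49m[48;2;69;17;43m🬆[38;2;252;210;33m[48;2;8;2;17m🬂[38;2;37;8;65m[48;2;5;2;12m🬀[38;2;6;2;13m[48;2;4;2;10m🬀[38;2;4;2;11m[48;2;4;2;10m🬀[38;2;4;2;10m[48;2;4;2;10m [0m
[38;2;105;27;65m[48;2;253;230;41m🬡[38;2;245;209;49m[48;2;11;3;22m🬎[38;2;232;159;56m[48;2;10;3;21m🬂[38;2;20;5;37m[48;2;4;2;11m🬀[38;2;5;2;12m[48;2;4;2;10m🬀[38;2;4;2;10m[48;2;4;2;10m [38;2;4;2;10m[48;2;4;2;10m [38;2;4;2;10m[48;2;4;2;10m [38;2;4;2;10m[48;2;4;2;10m [38;2;4;2;10m[48;2;4;2;10m [0m
[38;2;8;2;18m[48;2;4;2;10m🬂[38;2;5;2;12m[48;2;4;2;10m🬀[38;2;4;2;10m[48;2;4;2;10m [38;2;4;2;10m[48;2;4;2;10m [38;2;4;2;10m[48;2;4;2;10m [38;2;4;2;10m[48;2;4;2;10m [38;2;4;2;10m[48;2;4;2;10m [38;2;4;2;10m[48;2;4;2;10m [38;2;4;2;10m[48;2;4;2;10m [38;2;4;2;10m[48;2;4;2;10m [0m
[38;2;4;2;10m[48;2;4;2;10m [38;2;4;2;10m[48;2;4;2;10m [38;2;4;2;10m[48;2;4;2;10m [38;2;4;2;10m[48;2;4;2;10m [38;2;4;2;10m[48;2;4;2;10m [38;2;4;2;10m[48;2;4;2;10m [38;2;4;2;10m[48;2;4;2;10m [38;2;4;2;10m[48;2;4;2;10m [38;2;4;2;10m[48;2;4;2;10m [38;2;4;2;10m[48;2;4;2;10m [0m
</frame>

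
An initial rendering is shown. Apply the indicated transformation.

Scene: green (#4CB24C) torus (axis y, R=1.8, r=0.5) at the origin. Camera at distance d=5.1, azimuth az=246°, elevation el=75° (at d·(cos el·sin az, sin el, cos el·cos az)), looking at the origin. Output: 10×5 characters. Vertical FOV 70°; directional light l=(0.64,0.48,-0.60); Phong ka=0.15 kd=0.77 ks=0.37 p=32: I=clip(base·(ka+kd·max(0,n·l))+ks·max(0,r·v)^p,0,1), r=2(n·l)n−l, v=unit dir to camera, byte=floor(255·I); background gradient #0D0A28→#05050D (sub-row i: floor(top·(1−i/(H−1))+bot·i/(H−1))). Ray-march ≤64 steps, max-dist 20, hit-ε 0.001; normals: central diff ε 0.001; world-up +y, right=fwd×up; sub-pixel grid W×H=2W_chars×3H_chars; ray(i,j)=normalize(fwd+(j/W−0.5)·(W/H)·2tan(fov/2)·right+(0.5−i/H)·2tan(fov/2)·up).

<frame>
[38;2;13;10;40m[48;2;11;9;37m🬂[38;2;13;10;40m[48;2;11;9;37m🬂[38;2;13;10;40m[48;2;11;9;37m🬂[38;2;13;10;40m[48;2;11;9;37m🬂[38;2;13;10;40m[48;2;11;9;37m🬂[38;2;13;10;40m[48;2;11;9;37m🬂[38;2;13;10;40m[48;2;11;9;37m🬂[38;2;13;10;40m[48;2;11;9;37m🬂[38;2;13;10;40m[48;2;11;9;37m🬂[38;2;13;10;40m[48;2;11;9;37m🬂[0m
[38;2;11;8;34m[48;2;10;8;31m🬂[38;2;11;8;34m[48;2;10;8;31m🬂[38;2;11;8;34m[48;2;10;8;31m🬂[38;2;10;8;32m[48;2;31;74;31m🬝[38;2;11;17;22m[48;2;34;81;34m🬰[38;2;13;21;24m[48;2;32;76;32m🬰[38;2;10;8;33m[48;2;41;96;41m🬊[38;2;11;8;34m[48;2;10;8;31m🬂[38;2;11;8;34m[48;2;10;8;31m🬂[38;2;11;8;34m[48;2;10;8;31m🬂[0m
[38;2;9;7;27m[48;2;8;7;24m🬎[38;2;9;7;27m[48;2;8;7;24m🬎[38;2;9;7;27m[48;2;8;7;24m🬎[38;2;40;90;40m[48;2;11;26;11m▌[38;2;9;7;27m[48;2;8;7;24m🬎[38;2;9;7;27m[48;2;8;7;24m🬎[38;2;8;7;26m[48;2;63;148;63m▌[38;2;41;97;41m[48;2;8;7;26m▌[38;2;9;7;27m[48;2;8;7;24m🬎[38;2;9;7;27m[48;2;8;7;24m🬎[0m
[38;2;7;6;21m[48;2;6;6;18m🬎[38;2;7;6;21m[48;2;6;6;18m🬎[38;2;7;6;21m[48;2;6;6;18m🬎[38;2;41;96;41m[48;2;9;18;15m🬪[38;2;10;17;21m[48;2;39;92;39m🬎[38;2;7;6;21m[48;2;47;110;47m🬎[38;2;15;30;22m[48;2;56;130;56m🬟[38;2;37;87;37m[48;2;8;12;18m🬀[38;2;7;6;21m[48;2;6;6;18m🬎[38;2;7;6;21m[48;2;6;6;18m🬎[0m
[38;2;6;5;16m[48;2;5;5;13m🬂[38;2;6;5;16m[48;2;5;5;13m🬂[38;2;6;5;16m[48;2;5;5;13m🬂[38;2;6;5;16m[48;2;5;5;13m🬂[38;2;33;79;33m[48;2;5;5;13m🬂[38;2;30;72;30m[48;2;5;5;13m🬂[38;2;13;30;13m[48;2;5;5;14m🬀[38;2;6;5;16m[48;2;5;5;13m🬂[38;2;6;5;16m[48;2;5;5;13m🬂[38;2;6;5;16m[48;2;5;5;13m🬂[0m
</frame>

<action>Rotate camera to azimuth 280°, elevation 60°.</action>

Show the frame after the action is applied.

<frame>
[38;2;13;10;40m[48;2;11;9;37m🬂[38;2;13;10;40m[48;2;11;9;37m🬂[38;2;13;10;40m[48;2;11;9;37m🬂[38;2;13;10;40m[48;2;11;9;37m🬂[38;2;13;10;40m[48;2;11;9;37m🬂[38;2;13;10;40m[48;2;11;9;37m🬂[38;2;13;10;40m[48;2;11;9;37m🬂[38;2;13;10;40m[48;2;11;9;37m🬂[38;2;13;10;40m[48;2;11;9;37m🬂[38;2;13;10;40m[48;2;11;9;37m🬂[0m
[38;2;11;8;34m[48;2;10;8;31m🬂[38;2;11;8;34m[48;2;10;8;31m🬂[38;2;11;8;34m[48;2;10;8;31m🬂[38;2;10;8;32m[48;2;105;164;105m🬝[38;2;10;15;24m[48;2;53;118;53m🬴[38;2;11;17;22m[48;2;43;101;43m🬰[38;2;10;8;33m[48;2;33;79;33m🬎[38;2;11;8;34m[48;2;10;8;31m🬂[38;2;11;8;34m[48;2;10;8;31m🬂[38;2;11;8;34m[48;2;10;8;31m🬂[0m
[38;2;9;7;27m[48;2;8;7;24m🬎[38;2;9;7;27m[48;2;8;7;24m🬎[38;2;8;7;26m[48;2;43;102;43m🬝[38;2;109;173;109m[48;2;21;50;21m🬀[38;2;11;26;11m[48;2;8;7;25m🬀[38;2;9;7;27m[48;2;8;7;24m🬎[38;2;9;13;20m[48;2;48;114;48m▌[38;2;9;13;21m[48;2;40;95;40m▐[38;2;9;7;27m[48;2;8;7;24m🬎[38;2;9;7;27m[48;2;8;7;24m🬎[0m
[38;2;7;6;21m[48;2;6;6;18m🬎[38;2;7;6;21m[48;2;6;6;18m🬎[38;2;7;6;21m[48;2;6;6;18m🬎[38;2;34;82;34m[48;2;11;26;11m🬬[38;2;41;97;41m[48;2;7;6;21m🬱[38;2;7;6;21m[48;2;44;104;44m🬎[38;2;23;53;27m[48;2;84;167;84m🬶[38;2;35;84;35m[48;2;9;15;17m🬀[38;2;7;6;21m[48;2;6;6;18m🬎[38;2;7;6;21m[48;2;6;6;18m🬎[0m
[38;2;6;5;16m[48;2;5;5;13m🬂[38;2;6;5;16m[48;2;5;5;13m🬂[38;2;6;5;16m[48;2;5;5;13m🬂[38;2;5;5;14m[48;2;11;26;11m🬺[38;2;12;29;12m[48;2;5;5;13m🬂[38;2;12;30;12m[48;2;5;5;13m🬂[38;2;11;26;11m[48;2;5;5;13m🬂[38;2;6;5;16m[48;2;5;5;13m🬂[38;2;6;5;16m[48;2;5;5;13m🬂[38;2;6;5;16m[48;2;5;5;13m🬂[0m
</frame>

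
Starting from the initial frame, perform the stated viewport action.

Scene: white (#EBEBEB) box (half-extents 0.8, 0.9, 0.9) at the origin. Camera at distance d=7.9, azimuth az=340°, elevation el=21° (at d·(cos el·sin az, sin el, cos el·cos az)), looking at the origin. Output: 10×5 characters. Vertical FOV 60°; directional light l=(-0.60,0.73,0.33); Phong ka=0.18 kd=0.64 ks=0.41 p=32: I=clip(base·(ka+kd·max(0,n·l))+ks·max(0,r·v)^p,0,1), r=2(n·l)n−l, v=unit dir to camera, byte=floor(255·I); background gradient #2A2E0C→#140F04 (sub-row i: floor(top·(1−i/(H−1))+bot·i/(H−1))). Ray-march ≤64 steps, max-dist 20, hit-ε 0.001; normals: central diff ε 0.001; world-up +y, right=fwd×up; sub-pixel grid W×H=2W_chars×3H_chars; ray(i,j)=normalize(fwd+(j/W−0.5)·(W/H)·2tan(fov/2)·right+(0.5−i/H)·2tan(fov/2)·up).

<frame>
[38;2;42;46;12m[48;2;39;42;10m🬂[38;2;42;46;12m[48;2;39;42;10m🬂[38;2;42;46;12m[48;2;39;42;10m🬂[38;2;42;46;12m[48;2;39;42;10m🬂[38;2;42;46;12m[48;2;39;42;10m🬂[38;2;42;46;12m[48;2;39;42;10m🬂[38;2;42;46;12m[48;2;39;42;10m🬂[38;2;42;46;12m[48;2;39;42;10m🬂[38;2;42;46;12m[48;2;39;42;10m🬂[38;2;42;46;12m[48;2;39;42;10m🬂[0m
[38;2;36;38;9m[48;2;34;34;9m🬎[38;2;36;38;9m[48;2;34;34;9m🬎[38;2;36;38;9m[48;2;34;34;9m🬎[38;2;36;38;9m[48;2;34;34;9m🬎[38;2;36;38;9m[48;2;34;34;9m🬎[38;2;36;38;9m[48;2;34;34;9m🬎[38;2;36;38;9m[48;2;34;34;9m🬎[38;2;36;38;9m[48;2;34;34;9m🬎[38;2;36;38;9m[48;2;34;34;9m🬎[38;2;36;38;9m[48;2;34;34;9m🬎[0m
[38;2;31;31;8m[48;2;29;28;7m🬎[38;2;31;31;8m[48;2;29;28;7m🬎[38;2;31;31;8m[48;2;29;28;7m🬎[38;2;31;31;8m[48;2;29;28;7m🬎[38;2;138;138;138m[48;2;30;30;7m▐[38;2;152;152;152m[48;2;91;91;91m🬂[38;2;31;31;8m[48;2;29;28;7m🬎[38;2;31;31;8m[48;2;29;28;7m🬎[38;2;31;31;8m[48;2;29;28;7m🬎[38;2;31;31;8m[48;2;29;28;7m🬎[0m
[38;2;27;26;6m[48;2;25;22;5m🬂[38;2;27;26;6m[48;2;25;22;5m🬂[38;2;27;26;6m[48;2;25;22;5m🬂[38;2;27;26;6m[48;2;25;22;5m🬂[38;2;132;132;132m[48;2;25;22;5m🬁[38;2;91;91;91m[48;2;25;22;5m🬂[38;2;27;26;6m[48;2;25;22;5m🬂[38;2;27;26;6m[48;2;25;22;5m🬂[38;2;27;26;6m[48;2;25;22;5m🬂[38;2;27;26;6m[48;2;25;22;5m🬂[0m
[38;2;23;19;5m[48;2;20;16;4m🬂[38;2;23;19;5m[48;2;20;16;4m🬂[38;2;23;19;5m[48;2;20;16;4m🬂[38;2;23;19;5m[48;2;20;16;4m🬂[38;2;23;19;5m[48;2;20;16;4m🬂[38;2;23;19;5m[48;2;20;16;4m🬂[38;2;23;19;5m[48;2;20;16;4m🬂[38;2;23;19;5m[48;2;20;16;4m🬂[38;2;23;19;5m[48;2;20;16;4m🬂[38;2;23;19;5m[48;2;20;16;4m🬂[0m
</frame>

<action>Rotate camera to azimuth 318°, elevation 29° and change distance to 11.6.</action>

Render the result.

<frame>
[38;2;42;46;12m[48;2;39;42;10m🬂[38;2;42;46;12m[48;2;39;42;10m🬂[38;2;42;46;12m[48;2;39;42;10m🬂[38;2;42;46;12m[48;2;39;42;10m🬂[38;2;42;46;12m[48;2;39;42;10m🬂[38;2;42;46;12m[48;2;39;42;10m🬂[38;2;42;46;12m[48;2;39;42;10m🬂[38;2;42;46;12m[48;2;39;42;10m🬂[38;2;42;46;12m[48;2;39;42;10m🬂[38;2;42;46;12m[48;2;39;42;10m🬂[0m
[38;2;36;38;9m[48;2;34;34;9m🬎[38;2;36;38;9m[48;2;34;34;9m🬎[38;2;36;38;9m[48;2;34;34;9m🬎[38;2;36;38;9m[48;2;34;34;9m🬎[38;2;36;38;9m[48;2;34;34;9m🬎[38;2;36;38;9m[48;2;34;34;9m🬎[38;2;36;38;9m[48;2;34;34;9m🬎[38;2;36;38;9m[48;2;34;34;9m🬎[38;2;36;38;9m[48;2;34;34;9m🬎[38;2;36;38;9m[48;2;34;34;9m🬎[0m
[38;2;31;31;8m[48;2;29;28;7m🬎[38;2;31;31;8m[48;2;29;28;7m🬎[38;2;31;31;8m[48;2;29;28;7m🬎[38;2;31;31;8m[48;2;29;28;7m🬎[38;2;132;132;132m[48;2;31;30;7m🬦[38;2;32;32;8m[48;2;116;116;116m🬂[38;2;31;31;8m[48;2;29;28;7m🬎[38;2;31;31;8m[48;2;29;28;7m🬎[38;2;31;31;8m[48;2;29;28;7m🬎[38;2;31;31;8m[48;2;29;28;7m🬎[0m
[38;2;27;26;6m[48;2;25;22;5m🬂[38;2;27;26;6m[48;2;25;22;5m🬂[38;2;27;26;6m[48;2;25;22;5m🬂[38;2;27;26;6m[48;2;25;22;5m🬂[38;2;27;26;6m[48;2;25;22;5m🬂[38;2;132;132;132m[48;2;25;22;5m🬀[38;2;27;26;6m[48;2;25;22;5m🬂[38;2;27;26;6m[48;2;25;22;5m🬂[38;2;27;26;6m[48;2;25;22;5m🬂[38;2;27;26;6m[48;2;25;22;5m🬂[0m
[38;2;23;19;5m[48;2;20;16;4m🬂[38;2;23;19;5m[48;2;20;16;4m🬂[38;2;23;19;5m[48;2;20;16;4m🬂[38;2;23;19;5m[48;2;20;16;4m🬂[38;2;23;19;5m[48;2;20;16;4m🬂[38;2;23;19;5m[48;2;20;16;4m🬂[38;2;23;19;5m[48;2;20;16;4m🬂[38;2;23;19;5m[48;2;20;16;4m🬂[38;2;23;19;5m[48;2;20;16;4m🬂[38;2;23;19;5m[48;2;20;16;4m🬂[0m
</frame>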